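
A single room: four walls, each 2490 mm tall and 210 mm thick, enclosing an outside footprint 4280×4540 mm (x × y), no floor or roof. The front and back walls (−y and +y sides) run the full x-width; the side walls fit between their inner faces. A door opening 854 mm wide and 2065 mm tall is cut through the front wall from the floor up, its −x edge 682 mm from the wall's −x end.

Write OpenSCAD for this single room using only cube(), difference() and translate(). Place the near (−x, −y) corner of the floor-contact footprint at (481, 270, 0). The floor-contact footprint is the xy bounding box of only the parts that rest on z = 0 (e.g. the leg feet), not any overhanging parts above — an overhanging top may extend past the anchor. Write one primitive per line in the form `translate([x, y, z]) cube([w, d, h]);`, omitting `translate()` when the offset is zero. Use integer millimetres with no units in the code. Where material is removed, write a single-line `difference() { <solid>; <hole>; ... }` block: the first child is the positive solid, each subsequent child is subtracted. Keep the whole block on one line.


difference() { translate([481, 270, 0]) cube([4280, 210, 2490]); translate([1163, 270, 0]) cube([854, 210, 2065]); }
translate([481, 4600, 0]) cube([4280, 210, 2490]);
translate([481, 480, 0]) cube([210, 4120, 2490]);
translate([4551, 480, 0]) cube([210, 4120, 2490]);


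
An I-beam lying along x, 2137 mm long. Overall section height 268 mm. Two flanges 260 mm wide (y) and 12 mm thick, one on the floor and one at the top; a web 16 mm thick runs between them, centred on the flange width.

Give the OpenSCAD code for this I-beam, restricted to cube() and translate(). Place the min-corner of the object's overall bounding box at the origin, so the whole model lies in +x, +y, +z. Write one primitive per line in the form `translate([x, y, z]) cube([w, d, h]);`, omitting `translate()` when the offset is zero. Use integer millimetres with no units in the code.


cube([2137, 260, 12]);
translate([0, 122, 12]) cube([2137, 16, 244]);
translate([0, 0, 256]) cube([2137, 260, 12]);


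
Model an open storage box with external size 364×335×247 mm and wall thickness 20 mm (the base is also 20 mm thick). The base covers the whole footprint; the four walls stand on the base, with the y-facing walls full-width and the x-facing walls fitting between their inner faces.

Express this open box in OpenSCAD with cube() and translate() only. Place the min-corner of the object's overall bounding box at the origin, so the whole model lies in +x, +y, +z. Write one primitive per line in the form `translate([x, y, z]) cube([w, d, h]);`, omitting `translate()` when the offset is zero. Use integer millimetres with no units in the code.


cube([364, 335, 20]);
translate([0, 0, 20]) cube([364, 20, 227]);
translate([0, 315, 20]) cube([364, 20, 227]);
translate([0, 20, 20]) cube([20, 295, 227]);
translate([344, 20, 20]) cube([20, 295, 227]);


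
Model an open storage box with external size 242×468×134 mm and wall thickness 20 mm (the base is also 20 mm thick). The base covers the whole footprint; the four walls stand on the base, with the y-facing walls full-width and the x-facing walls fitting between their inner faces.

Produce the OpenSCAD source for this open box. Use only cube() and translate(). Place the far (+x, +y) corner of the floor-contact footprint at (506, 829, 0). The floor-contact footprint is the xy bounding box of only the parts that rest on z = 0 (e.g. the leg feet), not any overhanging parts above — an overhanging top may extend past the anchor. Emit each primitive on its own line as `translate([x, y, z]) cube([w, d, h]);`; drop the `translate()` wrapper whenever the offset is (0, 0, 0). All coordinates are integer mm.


translate([264, 361, 0]) cube([242, 468, 20]);
translate([264, 361, 20]) cube([242, 20, 114]);
translate([264, 809, 20]) cube([242, 20, 114]);
translate([264, 381, 20]) cube([20, 428, 114]);
translate([486, 381, 20]) cube([20, 428, 114]);


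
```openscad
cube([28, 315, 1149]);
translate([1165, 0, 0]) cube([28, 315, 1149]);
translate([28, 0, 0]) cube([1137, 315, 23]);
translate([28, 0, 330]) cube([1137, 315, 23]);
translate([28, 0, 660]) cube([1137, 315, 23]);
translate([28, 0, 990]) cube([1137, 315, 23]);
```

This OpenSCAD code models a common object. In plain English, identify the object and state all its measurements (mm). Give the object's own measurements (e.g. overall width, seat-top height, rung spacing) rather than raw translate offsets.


An open bookshelf. Two side panels, each 28 mm thick, 315 mm deep and 1149 mm tall, stand 1193 mm apart (outside-to-outside). Between them sit 4 shelves, each 23 mm thick and 315 mm deep, spanning the full gap between the sides. The bottom shelf rests on the floor (its underside at z = 0) and the clear gap between one shelf's top and the next shelf's underside is 307 mm.


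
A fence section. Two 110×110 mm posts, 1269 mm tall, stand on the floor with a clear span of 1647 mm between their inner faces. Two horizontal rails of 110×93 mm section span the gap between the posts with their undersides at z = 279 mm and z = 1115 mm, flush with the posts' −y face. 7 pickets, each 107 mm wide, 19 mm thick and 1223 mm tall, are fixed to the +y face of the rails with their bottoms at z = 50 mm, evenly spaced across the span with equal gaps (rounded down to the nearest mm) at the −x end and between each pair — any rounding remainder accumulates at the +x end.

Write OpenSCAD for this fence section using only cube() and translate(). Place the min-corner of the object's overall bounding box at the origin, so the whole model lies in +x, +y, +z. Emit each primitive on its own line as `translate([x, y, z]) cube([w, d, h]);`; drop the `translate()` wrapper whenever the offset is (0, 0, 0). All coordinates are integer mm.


cube([110, 110, 1269]);
translate([1757, 0, 0]) cube([110, 110, 1269]);
translate([110, 0, 279]) cube([1647, 110, 93]);
translate([110, 0, 1115]) cube([1647, 110, 93]);
translate([222, 110, 50]) cube([107, 19, 1223]);
translate([441, 110, 50]) cube([107, 19, 1223]);
translate([660, 110, 50]) cube([107, 19, 1223]);
translate([879, 110, 50]) cube([107, 19, 1223]);
translate([1098, 110, 50]) cube([107, 19, 1223]);
translate([1317, 110, 50]) cube([107, 19, 1223]);
translate([1536, 110, 50]) cube([107, 19, 1223]);


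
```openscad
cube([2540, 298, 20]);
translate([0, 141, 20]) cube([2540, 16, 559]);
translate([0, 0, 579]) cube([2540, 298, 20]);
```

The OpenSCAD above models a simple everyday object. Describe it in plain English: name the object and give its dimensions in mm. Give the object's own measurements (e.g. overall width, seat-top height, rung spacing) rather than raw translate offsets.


An I-beam lying along x, 2540 mm long. Overall section height 599 mm. Two flanges 298 mm wide (y) and 20 mm thick, one on the floor and one at the top; a web 16 mm thick runs between them, centred on the flange width.


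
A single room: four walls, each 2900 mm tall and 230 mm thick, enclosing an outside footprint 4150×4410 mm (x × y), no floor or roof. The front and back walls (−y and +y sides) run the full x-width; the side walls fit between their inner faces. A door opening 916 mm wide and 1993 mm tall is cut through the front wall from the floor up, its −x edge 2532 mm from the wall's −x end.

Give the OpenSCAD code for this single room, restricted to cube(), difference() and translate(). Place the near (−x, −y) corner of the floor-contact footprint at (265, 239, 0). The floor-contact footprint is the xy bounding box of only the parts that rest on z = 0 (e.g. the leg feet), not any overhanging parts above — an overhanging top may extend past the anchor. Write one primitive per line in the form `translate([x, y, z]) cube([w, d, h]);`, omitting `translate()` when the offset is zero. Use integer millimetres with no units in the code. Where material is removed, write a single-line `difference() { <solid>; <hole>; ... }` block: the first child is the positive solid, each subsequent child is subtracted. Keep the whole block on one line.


difference() { translate([265, 239, 0]) cube([4150, 230, 2900]); translate([2797, 239, 0]) cube([916, 230, 1993]); }
translate([265, 4419, 0]) cube([4150, 230, 2900]);
translate([265, 469, 0]) cube([230, 3950, 2900]);
translate([4185, 469, 0]) cube([230, 3950, 2900]);


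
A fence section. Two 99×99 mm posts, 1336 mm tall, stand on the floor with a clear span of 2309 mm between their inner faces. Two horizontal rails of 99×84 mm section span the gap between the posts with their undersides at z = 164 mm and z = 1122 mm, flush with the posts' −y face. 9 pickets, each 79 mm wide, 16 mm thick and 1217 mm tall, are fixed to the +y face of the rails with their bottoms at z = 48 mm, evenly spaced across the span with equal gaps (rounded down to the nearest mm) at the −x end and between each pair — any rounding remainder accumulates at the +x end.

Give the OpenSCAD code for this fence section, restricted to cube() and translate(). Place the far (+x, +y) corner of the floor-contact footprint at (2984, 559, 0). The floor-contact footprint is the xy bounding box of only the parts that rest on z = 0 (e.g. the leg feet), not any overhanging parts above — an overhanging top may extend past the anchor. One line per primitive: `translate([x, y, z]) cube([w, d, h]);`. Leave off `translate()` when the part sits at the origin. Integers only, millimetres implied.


translate([477, 460, 0]) cube([99, 99, 1336]);
translate([2885, 460, 0]) cube([99, 99, 1336]);
translate([576, 460, 164]) cube([2309, 99, 84]);
translate([576, 460, 1122]) cube([2309, 99, 84]);
translate([735, 559, 48]) cube([79, 16, 1217]);
translate([973, 559, 48]) cube([79, 16, 1217]);
translate([1211, 559, 48]) cube([79, 16, 1217]);
translate([1449, 559, 48]) cube([79, 16, 1217]);
translate([1687, 559, 48]) cube([79, 16, 1217]);
translate([1925, 559, 48]) cube([79, 16, 1217]);
translate([2163, 559, 48]) cube([79, 16, 1217]);
translate([2401, 559, 48]) cube([79, 16, 1217]);
translate([2639, 559, 48]) cube([79, 16, 1217]);


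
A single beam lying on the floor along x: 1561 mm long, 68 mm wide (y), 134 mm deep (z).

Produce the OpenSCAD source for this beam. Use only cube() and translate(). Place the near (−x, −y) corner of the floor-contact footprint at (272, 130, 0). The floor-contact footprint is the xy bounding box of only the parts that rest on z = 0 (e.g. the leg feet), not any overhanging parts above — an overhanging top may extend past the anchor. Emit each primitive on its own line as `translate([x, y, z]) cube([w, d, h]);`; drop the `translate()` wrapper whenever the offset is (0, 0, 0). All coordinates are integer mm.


translate([272, 130, 0]) cube([1561, 68, 134]);


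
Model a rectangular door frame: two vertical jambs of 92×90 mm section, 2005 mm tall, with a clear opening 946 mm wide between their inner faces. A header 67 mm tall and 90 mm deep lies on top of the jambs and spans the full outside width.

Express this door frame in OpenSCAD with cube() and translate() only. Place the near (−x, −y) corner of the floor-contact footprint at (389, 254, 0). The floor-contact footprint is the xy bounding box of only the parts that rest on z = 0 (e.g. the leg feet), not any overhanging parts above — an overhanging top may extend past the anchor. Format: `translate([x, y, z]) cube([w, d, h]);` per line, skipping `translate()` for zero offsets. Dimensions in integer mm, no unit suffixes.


translate([389, 254, 0]) cube([92, 90, 2005]);
translate([1427, 254, 0]) cube([92, 90, 2005]);
translate([389, 254, 2005]) cube([1130, 90, 67]);


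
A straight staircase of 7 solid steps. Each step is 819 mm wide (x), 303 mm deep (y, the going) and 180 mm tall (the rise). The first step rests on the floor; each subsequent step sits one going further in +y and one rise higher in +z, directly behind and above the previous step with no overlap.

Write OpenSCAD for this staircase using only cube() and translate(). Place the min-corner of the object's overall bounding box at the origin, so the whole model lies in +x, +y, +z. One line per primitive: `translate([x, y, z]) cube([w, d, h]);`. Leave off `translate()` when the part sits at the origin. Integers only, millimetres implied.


cube([819, 303, 180]);
translate([0, 303, 180]) cube([819, 303, 180]);
translate([0, 606, 360]) cube([819, 303, 180]);
translate([0, 909, 540]) cube([819, 303, 180]);
translate([0, 1212, 720]) cube([819, 303, 180]);
translate([0, 1515, 900]) cube([819, 303, 180]);
translate([0, 1818, 1080]) cube([819, 303, 180]);


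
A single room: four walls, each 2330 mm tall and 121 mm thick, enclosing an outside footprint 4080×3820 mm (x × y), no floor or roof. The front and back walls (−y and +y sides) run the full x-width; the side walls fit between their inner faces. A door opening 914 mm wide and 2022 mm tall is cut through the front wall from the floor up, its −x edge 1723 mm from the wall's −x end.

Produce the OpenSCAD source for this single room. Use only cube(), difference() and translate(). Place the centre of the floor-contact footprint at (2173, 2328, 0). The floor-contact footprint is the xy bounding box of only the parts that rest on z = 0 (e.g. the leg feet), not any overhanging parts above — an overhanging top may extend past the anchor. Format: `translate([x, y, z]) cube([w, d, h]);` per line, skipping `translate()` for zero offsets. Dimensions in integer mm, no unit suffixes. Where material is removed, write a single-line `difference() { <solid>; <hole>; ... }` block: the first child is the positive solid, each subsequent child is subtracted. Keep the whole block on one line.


difference() { translate([133, 418, 0]) cube([4080, 121, 2330]); translate([1856, 418, 0]) cube([914, 121, 2022]); }
translate([133, 4117, 0]) cube([4080, 121, 2330]);
translate([133, 539, 0]) cube([121, 3578, 2330]);
translate([4092, 539, 0]) cube([121, 3578, 2330]);


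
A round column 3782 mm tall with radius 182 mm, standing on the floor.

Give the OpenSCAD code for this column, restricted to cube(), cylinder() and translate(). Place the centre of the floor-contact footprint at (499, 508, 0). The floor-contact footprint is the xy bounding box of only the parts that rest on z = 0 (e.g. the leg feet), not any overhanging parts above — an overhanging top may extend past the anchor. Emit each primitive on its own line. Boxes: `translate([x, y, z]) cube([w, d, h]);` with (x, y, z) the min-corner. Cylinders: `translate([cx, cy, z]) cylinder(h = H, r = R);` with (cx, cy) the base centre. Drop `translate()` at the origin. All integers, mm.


translate([499, 508, 0]) cylinder(h = 3782, r = 182);


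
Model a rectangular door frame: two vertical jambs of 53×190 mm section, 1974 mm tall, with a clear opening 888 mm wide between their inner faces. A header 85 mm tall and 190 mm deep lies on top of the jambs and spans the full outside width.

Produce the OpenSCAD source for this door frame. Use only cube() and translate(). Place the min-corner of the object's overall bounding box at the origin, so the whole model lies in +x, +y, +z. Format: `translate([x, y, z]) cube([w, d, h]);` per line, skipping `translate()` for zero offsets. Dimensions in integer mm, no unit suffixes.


cube([53, 190, 1974]);
translate([941, 0, 0]) cube([53, 190, 1974]);
translate([0, 0, 1974]) cube([994, 190, 85]);


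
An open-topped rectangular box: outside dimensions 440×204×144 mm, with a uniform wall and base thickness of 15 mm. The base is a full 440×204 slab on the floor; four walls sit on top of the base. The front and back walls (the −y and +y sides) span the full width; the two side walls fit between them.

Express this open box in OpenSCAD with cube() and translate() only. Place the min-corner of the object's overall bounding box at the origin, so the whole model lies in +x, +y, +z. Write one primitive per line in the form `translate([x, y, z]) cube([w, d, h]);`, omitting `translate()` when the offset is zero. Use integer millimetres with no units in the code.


cube([440, 204, 15]);
translate([0, 0, 15]) cube([440, 15, 129]);
translate([0, 189, 15]) cube([440, 15, 129]);
translate([0, 15, 15]) cube([15, 174, 129]);
translate([425, 15, 15]) cube([15, 174, 129]);


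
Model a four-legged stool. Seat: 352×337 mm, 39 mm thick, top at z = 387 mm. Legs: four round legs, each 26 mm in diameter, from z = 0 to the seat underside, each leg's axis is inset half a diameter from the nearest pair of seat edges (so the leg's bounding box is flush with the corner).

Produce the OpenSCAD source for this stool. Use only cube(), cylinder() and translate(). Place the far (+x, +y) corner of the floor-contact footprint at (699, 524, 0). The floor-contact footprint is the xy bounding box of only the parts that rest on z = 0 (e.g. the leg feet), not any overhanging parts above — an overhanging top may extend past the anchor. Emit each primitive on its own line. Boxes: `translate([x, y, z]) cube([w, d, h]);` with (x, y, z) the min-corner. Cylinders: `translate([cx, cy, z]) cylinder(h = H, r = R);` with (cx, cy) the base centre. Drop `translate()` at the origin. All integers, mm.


translate([347, 187, 348]) cube([352, 337, 39]);
translate([360, 200, 0]) cylinder(h = 348, r = 13);
translate([686, 200, 0]) cylinder(h = 348, r = 13);
translate([360, 511, 0]) cylinder(h = 348, r = 13);
translate([686, 511, 0]) cylinder(h = 348, r = 13);


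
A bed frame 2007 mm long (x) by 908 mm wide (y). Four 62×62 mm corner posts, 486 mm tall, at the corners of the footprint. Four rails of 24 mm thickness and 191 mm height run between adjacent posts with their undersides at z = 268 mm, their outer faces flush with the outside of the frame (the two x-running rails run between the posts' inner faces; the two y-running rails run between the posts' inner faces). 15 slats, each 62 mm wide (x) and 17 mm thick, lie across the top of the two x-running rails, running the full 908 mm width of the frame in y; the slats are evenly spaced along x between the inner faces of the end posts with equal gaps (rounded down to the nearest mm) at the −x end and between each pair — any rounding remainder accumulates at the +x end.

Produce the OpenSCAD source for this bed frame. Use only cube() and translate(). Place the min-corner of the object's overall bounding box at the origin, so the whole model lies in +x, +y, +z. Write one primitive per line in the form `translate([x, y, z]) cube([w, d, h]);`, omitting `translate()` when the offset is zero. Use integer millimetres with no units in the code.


// slat z = rail_z + rail_h = 268 + 191 = 459
// slat gap = ⌊(1883 − 15·62) / 16⌋ = 59
cube([62, 62, 486]);
translate([0, 846, 0]) cube([62, 62, 486]);
translate([1945, 0, 0]) cube([62, 62, 486]);
translate([1945, 846, 0]) cube([62, 62, 486]);
translate([62, 0, 268]) cube([1883, 24, 191]);
translate([62, 884, 268]) cube([1883, 24, 191]);
translate([0, 62, 268]) cube([24, 784, 191]);
translate([1983, 62, 268]) cube([24, 784, 191]);
translate([121, 0, 459]) cube([62, 908, 17]);
translate([242, 0, 459]) cube([62, 908, 17]);
translate([363, 0, 459]) cube([62, 908, 17]);
translate([484, 0, 459]) cube([62, 908, 17]);
translate([605, 0, 459]) cube([62, 908, 17]);
translate([726, 0, 459]) cube([62, 908, 17]);
translate([847, 0, 459]) cube([62, 908, 17]);
translate([968, 0, 459]) cube([62, 908, 17]);
translate([1089, 0, 459]) cube([62, 908, 17]);
translate([1210, 0, 459]) cube([62, 908, 17]);
translate([1331, 0, 459]) cube([62, 908, 17]);
translate([1452, 0, 459]) cube([62, 908, 17]);
translate([1573, 0, 459]) cube([62, 908, 17]);
translate([1694, 0, 459]) cube([62, 908, 17]);
translate([1815, 0, 459]) cube([62, 908, 17]);


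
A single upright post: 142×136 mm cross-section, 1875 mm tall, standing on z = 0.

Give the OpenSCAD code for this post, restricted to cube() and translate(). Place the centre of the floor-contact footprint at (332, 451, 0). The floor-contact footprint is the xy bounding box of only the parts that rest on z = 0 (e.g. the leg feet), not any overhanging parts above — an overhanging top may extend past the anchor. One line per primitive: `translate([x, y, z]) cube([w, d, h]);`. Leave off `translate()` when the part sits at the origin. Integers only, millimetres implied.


translate([261, 383, 0]) cube([142, 136, 1875]);


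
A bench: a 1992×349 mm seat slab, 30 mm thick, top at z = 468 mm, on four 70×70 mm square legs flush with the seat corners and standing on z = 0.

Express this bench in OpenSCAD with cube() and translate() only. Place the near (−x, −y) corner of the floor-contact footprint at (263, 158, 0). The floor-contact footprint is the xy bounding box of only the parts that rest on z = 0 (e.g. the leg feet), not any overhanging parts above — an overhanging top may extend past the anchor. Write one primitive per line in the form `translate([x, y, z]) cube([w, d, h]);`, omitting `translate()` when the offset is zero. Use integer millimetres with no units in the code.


translate([263, 158, 438]) cube([1992, 349, 30]);
translate([263, 158, 0]) cube([70, 70, 438]);
translate([263, 437, 0]) cube([70, 70, 438]);
translate([2185, 158, 0]) cube([70, 70, 438]);
translate([2185, 437, 0]) cube([70, 70, 438]);


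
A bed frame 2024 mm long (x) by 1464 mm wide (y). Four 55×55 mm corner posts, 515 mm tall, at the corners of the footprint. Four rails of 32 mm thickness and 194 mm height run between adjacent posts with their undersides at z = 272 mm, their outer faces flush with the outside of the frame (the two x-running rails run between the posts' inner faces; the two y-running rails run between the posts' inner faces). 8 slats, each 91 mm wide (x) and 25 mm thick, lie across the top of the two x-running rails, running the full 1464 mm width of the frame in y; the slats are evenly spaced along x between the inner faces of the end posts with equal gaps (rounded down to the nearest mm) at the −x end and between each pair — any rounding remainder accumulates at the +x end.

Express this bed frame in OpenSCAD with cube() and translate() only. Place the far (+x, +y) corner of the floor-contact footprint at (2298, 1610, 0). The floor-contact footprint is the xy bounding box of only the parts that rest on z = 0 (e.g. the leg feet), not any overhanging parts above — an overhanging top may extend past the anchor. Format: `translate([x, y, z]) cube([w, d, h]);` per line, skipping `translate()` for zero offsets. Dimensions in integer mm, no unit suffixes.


translate([274, 146, 0]) cube([55, 55, 515]);
translate([274, 1555, 0]) cube([55, 55, 515]);
translate([2243, 146, 0]) cube([55, 55, 515]);
translate([2243, 1555, 0]) cube([55, 55, 515]);
translate([329, 146, 272]) cube([1914, 32, 194]);
translate([329, 1578, 272]) cube([1914, 32, 194]);
translate([274, 201, 272]) cube([32, 1354, 194]);
translate([2266, 201, 272]) cube([32, 1354, 194]);
translate([460, 146, 466]) cube([91, 1464, 25]);
translate([682, 146, 466]) cube([91, 1464, 25]);
translate([904, 146, 466]) cube([91, 1464, 25]);
translate([1126, 146, 466]) cube([91, 1464, 25]);
translate([1348, 146, 466]) cube([91, 1464, 25]);
translate([1570, 146, 466]) cube([91, 1464, 25]);
translate([1792, 146, 466]) cube([91, 1464, 25]);
translate([2014, 146, 466]) cube([91, 1464, 25]);


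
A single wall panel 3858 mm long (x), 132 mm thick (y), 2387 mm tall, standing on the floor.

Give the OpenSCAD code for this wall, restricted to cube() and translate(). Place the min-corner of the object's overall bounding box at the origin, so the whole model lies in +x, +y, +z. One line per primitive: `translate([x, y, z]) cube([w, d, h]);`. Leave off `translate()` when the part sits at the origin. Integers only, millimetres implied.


cube([3858, 132, 2387]);


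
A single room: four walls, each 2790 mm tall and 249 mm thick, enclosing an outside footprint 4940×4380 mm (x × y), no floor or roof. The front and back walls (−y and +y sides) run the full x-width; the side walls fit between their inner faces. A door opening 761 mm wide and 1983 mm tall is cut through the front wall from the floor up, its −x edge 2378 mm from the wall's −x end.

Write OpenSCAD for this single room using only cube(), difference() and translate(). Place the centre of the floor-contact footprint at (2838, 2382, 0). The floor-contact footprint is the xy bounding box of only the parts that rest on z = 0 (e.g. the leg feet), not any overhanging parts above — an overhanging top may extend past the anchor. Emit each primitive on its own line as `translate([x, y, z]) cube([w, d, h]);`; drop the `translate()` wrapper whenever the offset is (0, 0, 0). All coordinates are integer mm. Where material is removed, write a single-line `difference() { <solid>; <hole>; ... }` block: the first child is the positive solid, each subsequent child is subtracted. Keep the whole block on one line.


difference() { translate([368, 192, 0]) cube([4940, 249, 2790]); translate([2746, 192, 0]) cube([761, 249, 1983]); }
translate([368, 4323, 0]) cube([4940, 249, 2790]);
translate([368, 441, 0]) cube([249, 3882, 2790]);
translate([5059, 441, 0]) cube([249, 3882, 2790]);


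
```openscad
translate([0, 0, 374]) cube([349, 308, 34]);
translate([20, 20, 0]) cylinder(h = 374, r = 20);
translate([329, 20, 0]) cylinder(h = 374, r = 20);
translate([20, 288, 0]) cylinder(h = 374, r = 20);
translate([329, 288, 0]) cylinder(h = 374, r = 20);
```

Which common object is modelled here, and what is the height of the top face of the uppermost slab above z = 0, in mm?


A stool. The seat height is 408 mm.

A 349×308×34 slab at z = 374 on four corner cylinders — a stool. The seat top is 374 + 34 = 408 mm.


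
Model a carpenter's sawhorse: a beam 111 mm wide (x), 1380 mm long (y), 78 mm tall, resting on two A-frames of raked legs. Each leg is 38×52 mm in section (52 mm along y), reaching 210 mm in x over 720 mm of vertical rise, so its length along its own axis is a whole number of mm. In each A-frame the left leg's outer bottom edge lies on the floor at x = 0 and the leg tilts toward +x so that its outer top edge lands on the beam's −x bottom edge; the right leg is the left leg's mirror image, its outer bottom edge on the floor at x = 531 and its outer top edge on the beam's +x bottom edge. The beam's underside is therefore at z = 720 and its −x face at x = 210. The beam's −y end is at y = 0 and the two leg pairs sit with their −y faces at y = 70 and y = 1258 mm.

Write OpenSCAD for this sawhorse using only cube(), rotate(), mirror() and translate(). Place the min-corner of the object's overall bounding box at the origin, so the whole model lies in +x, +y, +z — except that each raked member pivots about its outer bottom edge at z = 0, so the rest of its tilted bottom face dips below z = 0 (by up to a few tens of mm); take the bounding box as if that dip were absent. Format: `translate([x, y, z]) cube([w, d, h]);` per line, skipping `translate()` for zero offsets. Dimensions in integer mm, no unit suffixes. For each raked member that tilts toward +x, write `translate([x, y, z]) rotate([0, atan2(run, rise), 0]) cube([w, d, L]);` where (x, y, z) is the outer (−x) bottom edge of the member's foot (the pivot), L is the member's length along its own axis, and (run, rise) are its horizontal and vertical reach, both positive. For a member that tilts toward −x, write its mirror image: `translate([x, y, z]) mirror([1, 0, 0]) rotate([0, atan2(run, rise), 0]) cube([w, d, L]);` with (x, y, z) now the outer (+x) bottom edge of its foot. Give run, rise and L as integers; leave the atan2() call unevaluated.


translate([210, 0, 720]) cube([111, 1380, 78]);
translate([0, 70, 0]) rotate([0, atan2(210, 720), 0]) cube([38, 52, 750]);
translate([531, 70, 0]) mirror([1, 0, 0]) rotate([0, atan2(210, 720), 0]) cube([38, 52, 750]);
translate([0, 1258, 0]) rotate([0, atan2(210, 720), 0]) cube([38, 52, 750]);
translate([531, 1258, 0]) mirror([1, 0, 0]) rotate([0, atan2(210, 720), 0]) cube([38, 52, 750]);


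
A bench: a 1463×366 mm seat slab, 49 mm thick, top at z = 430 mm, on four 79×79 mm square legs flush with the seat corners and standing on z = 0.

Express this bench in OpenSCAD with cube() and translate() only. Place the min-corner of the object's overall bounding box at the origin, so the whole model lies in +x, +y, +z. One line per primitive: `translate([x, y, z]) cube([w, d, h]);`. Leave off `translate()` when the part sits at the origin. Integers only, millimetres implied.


translate([0, 0, 381]) cube([1463, 366, 49]);
cube([79, 79, 381]);
translate([0, 287, 0]) cube([79, 79, 381]);
translate([1384, 0, 0]) cube([79, 79, 381]);
translate([1384, 287, 0]) cube([79, 79, 381]);


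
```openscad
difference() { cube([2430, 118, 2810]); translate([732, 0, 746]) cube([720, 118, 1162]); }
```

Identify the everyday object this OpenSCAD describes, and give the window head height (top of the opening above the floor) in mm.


A wall with a window opening. The window head height is 1908 mm.

A wall with a rectangular opening subtracted — a window. Sill at z = 746, opening 1162 mm tall, so the head is at 746 + 1162 = 1908 mm.


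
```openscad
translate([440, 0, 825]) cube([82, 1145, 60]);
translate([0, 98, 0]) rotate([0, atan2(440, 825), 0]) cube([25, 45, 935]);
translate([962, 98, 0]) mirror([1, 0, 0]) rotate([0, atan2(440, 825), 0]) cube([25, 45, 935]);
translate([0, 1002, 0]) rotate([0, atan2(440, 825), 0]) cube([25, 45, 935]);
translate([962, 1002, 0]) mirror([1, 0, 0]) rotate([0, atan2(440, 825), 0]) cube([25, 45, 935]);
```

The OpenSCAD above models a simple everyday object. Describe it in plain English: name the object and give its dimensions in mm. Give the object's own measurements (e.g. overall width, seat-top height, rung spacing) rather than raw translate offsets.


A sawhorse. A 82×1145×60 mm beam (x, y, z) sits on two A-frame leg pairs. Each pair is two raked legs of 25×45 mm section (45 mm along y) splaying symmetrically in x. Each leg rises 825 mm vertically over 440 mm of horizontal reach and is 935 mm long along its own axis. Every leg's outer bottom edge rests on the floor and its outer top edge meets a bottom edge of the beam — the left legs (tilting toward +x) meet the beam's −x bottom edge, the right legs (their mirror images, tilting toward −x) meet its +x bottom edge — so the leg tops tuck under the beam, the beam's underside is 825 mm above the floor, and the feet are 962 mm apart outside-to-outside with the beam centred between them. The two leg pairs are set in 98 mm from either end of the beam.


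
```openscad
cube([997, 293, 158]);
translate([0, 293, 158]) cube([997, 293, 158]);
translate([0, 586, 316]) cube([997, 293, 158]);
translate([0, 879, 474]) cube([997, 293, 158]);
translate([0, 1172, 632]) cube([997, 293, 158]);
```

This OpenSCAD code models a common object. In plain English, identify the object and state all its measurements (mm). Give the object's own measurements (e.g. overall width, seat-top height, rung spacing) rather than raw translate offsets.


A straight staircase of 5 solid steps. Each step is 997 mm wide (x), 293 mm deep (y, the going) and 158 mm tall (the rise). The first step rests on the floor; each subsequent step sits one going further in +y and one rise higher in +z, directly behind and above the previous step with no overlap.


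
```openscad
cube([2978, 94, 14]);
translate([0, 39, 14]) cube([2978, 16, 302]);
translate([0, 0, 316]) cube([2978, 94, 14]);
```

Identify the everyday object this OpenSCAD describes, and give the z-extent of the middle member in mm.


An I-beam. The web height is 302 mm.

Two wide flanges with a thin centred web — an I-beam. Overall 330 mm minus two 14 mm flanges gives a web of 330 − 2·14 = 302 mm.


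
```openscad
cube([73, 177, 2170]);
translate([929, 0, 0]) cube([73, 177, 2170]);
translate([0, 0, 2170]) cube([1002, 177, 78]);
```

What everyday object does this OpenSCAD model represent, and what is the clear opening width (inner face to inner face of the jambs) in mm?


A door frame. The clear opening width is 856 mm.

Two 2170 mm tall posts with a header on top — a door frame. The left jamb is 73 mm wide at x = 0; the right jamb starts at x = 929. The clear opening is 929 − 73 = 856 mm.


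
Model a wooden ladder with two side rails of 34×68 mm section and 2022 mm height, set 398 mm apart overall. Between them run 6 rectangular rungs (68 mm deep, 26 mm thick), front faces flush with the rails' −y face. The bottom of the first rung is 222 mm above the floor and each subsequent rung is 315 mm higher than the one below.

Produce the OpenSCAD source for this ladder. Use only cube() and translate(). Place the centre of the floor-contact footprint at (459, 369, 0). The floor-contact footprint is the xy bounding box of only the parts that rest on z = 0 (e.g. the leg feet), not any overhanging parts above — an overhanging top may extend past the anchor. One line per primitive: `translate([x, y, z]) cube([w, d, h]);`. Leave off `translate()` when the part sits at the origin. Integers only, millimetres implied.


translate([260, 335, 0]) cube([34, 68, 2022]);
translate([624, 335, 0]) cube([34, 68, 2022]);
translate([294, 335, 222]) cube([330, 68, 26]);
translate([294, 335, 537]) cube([330, 68, 26]);
translate([294, 335, 852]) cube([330, 68, 26]);
translate([294, 335, 1167]) cube([330, 68, 26]);
translate([294, 335, 1482]) cube([330, 68, 26]);
translate([294, 335, 1797]) cube([330, 68, 26]);


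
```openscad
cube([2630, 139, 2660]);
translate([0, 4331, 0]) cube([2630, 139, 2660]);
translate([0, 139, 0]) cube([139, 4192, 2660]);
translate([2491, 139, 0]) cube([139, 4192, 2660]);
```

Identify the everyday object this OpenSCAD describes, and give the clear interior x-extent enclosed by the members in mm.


A house (or room) frame. The interior width is 2352 mm.

Four 2660 mm walls enclosing a rectangle with no floor or roof — a room or house frame. Outside width is 2630 mm and wall thickness is 139 mm, so the interior width is 2630 − 2 × 139 = 2352 mm.


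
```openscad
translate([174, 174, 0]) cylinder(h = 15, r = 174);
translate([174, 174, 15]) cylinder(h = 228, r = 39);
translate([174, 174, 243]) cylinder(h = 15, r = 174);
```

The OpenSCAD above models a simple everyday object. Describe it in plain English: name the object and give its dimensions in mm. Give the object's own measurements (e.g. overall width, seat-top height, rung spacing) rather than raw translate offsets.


A spool: two coaxial disc flanges of radius 174 mm and thickness 15 mm, joined by a core cylinder of radius 39 mm and height 228 mm. The lower flange rests on z = 0 and the three cylinders share a vertical axis.


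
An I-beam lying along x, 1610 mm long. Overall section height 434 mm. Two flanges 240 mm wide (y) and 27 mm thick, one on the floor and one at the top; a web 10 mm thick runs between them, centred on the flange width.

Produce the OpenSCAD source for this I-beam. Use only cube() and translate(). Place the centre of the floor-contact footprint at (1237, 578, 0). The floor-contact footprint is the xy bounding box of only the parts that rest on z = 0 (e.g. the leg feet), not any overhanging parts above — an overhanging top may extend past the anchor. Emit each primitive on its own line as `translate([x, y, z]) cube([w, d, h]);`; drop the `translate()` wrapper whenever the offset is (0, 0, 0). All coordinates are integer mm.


translate([432, 458, 0]) cube([1610, 240, 27]);
translate([432, 573, 27]) cube([1610, 10, 380]);
translate([432, 458, 407]) cube([1610, 240, 27]);


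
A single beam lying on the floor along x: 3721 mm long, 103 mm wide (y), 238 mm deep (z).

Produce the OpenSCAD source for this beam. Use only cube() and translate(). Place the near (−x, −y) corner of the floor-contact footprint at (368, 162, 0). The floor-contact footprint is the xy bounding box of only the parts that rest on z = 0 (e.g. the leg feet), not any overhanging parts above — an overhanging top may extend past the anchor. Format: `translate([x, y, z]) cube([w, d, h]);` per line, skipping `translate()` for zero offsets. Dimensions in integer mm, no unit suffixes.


translate([368, 162, 0]) cube([3721, 103, 238]);


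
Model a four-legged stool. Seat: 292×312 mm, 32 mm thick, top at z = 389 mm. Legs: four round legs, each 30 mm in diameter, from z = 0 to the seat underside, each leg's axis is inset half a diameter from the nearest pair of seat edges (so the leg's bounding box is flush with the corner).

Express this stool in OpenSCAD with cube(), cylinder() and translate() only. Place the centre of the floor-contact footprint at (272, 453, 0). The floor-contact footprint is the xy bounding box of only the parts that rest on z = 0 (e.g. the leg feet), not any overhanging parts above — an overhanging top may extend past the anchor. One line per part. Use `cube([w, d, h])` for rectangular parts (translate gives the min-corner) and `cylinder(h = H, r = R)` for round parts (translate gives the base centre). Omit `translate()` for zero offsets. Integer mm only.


// leg_h = 389 - 32 = 357
translate([126, 297, 357]) cube([292, 312, 32]);
translate([141, 312, 0]) cylinder(h = 357, r = 15);
translate([403, 312, 0]) cylinder(h = 357, r = 15);
translate([141, 594, 0]) cylinder(h = 357, r = 15);
translate([403, 594, 0]) cylinder(h = 357, r = 15);


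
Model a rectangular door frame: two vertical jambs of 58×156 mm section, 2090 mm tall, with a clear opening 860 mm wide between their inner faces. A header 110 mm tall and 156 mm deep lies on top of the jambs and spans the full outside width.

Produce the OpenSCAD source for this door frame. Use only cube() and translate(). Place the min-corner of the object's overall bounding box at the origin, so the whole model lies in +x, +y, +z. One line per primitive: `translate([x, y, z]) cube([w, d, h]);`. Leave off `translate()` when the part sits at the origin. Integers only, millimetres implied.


cube([58, 156, 2090]);
translate([918, 0, 0]) cube([58, 156, 2090]);
translate([0, 0, 2090]) cube([976, 156, 110]);


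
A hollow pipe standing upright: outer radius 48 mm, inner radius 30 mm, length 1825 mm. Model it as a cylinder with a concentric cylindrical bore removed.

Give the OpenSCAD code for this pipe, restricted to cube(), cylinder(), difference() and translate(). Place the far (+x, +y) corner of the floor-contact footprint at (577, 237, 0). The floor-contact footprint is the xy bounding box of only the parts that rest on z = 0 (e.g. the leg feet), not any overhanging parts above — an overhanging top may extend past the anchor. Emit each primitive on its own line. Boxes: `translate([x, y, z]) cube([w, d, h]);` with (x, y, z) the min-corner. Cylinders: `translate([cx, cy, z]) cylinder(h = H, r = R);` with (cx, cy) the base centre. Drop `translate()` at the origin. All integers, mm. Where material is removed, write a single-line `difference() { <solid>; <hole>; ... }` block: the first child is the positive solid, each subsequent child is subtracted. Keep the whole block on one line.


difference() { translate([529, 189, 0]) cylinder(h = 1825, r = 48); translate([529, 189, 0]) cylinder(h = 1825, r = 30); }


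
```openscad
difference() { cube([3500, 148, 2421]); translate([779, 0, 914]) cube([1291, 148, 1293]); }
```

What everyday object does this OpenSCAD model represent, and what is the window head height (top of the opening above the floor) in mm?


A wall with a window opening. The window head height is 2207 mm.

A wall with a rectangular opening subtracted — a window. Sill at z = 914, opening 1293 mm tall, so the head is at 914 + 1293 = 2207 mm.


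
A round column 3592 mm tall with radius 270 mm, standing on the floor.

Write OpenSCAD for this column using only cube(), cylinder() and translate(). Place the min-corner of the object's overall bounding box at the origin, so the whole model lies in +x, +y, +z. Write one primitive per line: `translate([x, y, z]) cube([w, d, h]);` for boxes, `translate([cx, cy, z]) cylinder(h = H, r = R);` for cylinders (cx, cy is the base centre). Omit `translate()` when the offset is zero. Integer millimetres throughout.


translate([270, 270, 0]) cylinder(h = 3592, r = 270);
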